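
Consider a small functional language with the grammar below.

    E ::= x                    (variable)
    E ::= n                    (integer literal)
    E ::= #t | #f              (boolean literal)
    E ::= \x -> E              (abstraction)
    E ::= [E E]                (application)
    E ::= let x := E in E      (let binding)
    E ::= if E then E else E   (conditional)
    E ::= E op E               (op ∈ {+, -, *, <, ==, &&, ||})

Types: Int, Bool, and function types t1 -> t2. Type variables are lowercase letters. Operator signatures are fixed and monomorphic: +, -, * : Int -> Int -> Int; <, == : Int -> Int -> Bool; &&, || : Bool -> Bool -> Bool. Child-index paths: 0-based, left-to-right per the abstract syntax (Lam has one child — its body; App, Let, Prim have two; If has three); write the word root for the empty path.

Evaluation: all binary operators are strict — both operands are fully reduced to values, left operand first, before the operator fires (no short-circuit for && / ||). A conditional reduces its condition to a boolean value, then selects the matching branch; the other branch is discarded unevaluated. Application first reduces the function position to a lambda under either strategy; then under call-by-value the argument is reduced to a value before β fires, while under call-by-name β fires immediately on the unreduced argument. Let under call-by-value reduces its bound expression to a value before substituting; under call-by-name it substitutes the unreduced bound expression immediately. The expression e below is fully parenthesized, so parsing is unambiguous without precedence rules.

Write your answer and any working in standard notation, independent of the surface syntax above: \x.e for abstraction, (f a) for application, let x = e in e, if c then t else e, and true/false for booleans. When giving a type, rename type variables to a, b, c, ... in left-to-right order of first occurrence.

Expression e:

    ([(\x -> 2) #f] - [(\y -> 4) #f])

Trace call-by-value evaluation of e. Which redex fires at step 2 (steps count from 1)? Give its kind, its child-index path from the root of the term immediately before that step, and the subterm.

Working:
step 0: (((\x.2) false) - ((\y.4) false))
step 1: [beta@0] (2 - ((\y.4) false))
step 2: [beta@1] (2 - 4)

Answer: beta at 1 : ((\y.4) false)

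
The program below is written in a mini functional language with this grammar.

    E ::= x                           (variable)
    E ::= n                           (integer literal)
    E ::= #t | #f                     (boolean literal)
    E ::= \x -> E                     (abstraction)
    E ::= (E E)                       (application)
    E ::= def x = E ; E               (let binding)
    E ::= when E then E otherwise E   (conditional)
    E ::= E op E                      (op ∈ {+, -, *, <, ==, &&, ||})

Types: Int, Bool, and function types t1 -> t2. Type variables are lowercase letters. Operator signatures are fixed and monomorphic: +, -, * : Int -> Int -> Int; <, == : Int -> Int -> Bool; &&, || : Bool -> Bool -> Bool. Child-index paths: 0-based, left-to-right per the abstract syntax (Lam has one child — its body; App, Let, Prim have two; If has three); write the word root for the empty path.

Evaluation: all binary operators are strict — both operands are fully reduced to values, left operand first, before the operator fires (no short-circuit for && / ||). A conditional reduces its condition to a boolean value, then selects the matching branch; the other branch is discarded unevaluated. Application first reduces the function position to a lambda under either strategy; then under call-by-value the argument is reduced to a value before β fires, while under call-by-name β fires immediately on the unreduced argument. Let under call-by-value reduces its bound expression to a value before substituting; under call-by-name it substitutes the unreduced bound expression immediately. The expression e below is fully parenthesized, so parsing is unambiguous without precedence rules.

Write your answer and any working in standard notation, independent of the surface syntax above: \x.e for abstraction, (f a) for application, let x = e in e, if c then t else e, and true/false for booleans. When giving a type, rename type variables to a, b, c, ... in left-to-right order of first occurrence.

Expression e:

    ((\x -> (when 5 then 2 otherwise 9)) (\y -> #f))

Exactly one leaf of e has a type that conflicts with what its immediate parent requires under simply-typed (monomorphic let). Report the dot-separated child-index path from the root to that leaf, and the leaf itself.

Derivation:
  unify Int ~ Bool
  FAIL: mismatch Int ~ Bool

Answer: 0.0.0 : 5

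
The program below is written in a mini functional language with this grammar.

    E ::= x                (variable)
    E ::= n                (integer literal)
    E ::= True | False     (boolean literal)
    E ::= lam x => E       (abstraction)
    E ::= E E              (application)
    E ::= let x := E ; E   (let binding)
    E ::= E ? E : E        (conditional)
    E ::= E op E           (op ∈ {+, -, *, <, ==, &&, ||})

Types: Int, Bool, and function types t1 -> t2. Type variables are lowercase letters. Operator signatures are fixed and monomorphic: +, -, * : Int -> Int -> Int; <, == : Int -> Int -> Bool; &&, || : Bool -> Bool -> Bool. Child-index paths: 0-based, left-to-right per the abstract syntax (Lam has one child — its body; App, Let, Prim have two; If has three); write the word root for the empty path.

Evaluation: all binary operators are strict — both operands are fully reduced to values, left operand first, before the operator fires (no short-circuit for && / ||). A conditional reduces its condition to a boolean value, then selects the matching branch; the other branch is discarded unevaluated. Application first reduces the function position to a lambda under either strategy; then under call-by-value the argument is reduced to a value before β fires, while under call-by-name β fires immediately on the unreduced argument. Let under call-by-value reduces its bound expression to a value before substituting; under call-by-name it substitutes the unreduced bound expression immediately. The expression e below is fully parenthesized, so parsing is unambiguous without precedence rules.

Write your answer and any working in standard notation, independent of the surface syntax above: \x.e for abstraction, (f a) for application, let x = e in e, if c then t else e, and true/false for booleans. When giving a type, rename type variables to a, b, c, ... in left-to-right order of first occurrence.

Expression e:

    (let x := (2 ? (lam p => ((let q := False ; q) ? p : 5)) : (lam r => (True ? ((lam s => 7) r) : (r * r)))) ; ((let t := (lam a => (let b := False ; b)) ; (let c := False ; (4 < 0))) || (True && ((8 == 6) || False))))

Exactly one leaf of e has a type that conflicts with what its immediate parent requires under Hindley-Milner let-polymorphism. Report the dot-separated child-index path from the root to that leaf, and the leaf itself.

Working:
  unify Int ~ Bool
  FAIL: mismatch Int ~ Bool

Answer: 0.0 : 2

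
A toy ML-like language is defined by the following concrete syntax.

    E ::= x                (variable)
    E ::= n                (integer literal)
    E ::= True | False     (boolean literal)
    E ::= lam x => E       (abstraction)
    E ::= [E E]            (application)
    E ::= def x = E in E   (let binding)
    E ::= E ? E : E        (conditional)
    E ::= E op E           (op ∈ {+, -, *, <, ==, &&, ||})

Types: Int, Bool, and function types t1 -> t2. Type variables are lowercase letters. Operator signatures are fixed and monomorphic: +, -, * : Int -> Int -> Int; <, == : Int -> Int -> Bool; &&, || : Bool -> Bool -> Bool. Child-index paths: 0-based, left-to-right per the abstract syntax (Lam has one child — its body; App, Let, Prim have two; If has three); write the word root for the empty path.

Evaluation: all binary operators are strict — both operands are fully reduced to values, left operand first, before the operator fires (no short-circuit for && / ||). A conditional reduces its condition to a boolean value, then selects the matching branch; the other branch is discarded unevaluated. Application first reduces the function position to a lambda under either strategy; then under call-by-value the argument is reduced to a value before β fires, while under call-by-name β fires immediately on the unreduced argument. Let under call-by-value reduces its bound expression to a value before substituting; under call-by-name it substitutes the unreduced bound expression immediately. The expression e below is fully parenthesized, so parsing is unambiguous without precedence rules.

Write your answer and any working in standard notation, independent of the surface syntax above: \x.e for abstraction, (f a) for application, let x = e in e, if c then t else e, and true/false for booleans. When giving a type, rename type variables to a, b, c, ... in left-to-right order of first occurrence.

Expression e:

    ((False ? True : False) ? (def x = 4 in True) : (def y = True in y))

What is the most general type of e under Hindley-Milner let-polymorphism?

Answer: Bool

Working:
  unify Bool ~ Bool
  unify Bool ~ Bool
  unify Bool ~ Bool
let x : Int
let y : Bool
y : Bool
  unify Bool ~ Bool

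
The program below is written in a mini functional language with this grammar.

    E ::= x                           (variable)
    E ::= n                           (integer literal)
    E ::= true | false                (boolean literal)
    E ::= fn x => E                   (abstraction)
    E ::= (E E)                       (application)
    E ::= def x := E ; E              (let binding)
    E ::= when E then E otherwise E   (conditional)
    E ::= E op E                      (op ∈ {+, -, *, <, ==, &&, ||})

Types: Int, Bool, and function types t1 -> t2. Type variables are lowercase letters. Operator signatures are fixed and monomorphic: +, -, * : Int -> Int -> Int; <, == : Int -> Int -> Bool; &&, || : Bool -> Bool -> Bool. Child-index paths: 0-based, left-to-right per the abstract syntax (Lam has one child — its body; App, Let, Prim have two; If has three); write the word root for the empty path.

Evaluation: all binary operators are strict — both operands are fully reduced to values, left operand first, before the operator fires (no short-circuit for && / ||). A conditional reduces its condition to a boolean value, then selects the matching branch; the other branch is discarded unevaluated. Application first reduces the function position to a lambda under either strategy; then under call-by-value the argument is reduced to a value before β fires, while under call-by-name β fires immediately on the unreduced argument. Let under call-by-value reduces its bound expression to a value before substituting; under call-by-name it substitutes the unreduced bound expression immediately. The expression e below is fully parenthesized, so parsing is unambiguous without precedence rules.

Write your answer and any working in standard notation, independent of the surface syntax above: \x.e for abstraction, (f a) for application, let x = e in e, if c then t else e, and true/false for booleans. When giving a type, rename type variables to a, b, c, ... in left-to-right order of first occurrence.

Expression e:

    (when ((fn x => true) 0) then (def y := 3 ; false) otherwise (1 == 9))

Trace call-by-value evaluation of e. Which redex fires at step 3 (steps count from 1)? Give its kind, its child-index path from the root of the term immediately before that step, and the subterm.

Answer: let at root : (let y = 3 in false)

Trace:
step 0: (if ((\x.true) 0) then (let y = 3 in false) else (1 == 9))
step 1: [beta@0] (if true then (let y = 3 in false) else (1 == 9))
step 2: [if@root] (let y = 3 in false)
step 3: [let@root] false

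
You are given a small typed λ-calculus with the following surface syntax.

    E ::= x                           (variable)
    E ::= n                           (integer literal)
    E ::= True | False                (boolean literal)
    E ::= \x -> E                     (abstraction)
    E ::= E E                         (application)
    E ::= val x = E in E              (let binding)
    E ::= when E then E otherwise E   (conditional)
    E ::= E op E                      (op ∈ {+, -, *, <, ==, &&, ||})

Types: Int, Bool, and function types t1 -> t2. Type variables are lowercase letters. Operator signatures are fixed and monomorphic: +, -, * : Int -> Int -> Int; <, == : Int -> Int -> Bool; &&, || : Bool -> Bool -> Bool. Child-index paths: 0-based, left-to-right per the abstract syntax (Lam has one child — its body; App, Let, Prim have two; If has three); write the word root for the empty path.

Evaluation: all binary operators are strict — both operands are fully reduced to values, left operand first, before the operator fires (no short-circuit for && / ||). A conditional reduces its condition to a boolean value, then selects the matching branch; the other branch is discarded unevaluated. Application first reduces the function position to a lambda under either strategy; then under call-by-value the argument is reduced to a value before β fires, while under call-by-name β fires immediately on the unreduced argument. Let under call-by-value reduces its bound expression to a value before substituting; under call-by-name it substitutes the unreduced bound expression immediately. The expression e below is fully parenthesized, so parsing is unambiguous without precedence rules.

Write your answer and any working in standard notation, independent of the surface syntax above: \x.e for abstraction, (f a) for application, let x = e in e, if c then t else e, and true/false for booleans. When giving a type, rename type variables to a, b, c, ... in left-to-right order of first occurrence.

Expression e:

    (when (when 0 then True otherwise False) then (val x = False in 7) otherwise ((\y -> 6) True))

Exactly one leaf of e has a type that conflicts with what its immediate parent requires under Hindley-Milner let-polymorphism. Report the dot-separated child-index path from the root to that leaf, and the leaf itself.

Working:
  unify Int ~ Bool
  FAIL: mismatch Int ~ Bool

Answer: 0.0 : 0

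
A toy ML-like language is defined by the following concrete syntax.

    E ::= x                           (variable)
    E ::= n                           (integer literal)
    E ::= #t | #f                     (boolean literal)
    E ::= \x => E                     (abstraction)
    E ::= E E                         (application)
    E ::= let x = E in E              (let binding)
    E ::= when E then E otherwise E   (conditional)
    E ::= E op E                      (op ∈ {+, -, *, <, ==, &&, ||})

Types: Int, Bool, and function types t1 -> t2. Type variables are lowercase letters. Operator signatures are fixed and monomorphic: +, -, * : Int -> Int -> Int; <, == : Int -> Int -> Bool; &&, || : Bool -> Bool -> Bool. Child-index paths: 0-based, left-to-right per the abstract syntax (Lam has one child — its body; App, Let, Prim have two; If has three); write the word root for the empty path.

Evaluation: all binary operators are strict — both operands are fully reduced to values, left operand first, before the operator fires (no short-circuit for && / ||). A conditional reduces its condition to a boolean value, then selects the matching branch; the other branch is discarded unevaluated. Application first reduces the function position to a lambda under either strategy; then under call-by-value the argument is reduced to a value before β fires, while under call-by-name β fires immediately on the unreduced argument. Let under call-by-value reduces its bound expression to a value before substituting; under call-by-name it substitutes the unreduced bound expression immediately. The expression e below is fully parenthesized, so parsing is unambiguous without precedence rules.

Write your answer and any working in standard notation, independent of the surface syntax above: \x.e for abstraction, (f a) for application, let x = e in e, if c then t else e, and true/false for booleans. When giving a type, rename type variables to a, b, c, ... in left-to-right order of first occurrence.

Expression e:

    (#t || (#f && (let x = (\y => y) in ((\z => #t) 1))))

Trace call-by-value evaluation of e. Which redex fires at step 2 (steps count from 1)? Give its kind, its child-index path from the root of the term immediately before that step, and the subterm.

Answer: beta at 1.1 : ((\z.true) 1)

Derivation:
step 0: (true || (false && (let x = (\y.y) in ((\z.true) 1))))
step 1: [let@1.1] (true || (false && ((\z.true) 1)))
step 2: [beta@1.1] (true || (false && true))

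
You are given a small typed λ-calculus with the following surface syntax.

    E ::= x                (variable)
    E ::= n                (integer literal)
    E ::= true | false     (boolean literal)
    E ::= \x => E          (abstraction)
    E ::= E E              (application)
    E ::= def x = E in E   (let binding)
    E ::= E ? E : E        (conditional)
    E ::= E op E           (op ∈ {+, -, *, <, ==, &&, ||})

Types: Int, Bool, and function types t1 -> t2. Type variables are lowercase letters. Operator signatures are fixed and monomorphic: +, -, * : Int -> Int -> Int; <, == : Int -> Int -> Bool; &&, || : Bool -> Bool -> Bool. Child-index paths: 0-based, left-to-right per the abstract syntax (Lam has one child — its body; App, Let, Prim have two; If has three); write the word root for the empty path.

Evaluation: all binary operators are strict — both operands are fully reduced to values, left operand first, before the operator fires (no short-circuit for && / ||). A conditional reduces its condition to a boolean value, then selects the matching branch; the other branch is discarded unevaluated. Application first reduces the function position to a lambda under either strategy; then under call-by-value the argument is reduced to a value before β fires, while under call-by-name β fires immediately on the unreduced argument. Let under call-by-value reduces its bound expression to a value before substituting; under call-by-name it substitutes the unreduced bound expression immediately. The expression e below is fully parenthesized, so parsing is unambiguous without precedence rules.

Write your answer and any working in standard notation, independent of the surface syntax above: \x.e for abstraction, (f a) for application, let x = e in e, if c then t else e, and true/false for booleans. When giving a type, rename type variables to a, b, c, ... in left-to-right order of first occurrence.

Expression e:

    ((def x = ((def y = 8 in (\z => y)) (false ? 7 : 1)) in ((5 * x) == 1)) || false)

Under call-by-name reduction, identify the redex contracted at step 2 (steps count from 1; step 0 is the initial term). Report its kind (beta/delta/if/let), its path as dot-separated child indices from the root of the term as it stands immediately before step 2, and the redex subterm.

Answer: let at 0.0.1.0 : (let y = 8 in (\z.y))

Derivation:
step 0: ((let x = ((let y = 8 in (\z.y)) (if false then 7 else 1)) in ((5 * x) == 1)) || false)
step 1: [let@0] (((5 * ((let y = 8 in (\z.y)) (if false then 7 else 1))) == 1) || false)
step 2: [let@0.0.1.0] (((5 * ((\z.8) (if false then 7 else 1))) == 1) || false)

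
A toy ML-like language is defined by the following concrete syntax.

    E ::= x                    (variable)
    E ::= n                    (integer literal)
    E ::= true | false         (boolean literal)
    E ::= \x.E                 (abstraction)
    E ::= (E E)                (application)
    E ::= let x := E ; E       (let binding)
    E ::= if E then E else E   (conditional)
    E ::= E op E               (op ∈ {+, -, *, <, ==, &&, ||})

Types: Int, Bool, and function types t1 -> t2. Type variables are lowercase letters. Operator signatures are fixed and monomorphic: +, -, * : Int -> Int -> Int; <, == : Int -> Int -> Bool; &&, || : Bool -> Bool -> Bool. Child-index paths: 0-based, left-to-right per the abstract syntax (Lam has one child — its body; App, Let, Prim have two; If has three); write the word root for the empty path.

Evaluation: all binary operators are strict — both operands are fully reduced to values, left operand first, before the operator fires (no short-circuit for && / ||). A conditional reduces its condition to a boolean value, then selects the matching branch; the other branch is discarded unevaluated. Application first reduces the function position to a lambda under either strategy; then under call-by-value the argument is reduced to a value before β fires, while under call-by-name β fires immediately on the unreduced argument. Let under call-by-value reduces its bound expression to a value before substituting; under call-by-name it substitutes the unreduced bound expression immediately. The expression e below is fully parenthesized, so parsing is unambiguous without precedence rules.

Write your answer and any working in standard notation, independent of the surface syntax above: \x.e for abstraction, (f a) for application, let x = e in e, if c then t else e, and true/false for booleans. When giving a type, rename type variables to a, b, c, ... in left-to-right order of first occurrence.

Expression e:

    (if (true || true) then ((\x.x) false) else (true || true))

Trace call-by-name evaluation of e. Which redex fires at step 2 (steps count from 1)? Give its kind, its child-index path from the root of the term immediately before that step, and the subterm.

Trace:
step 0: (if (true || true) then ((\x.x) false) else (true || true))
step 1: [delta@0] (if true then ((\x.x) false) else (true || true))
step 2: [if@root] ((\x.x) false)

Answer: if at root : (if true then ((\x.x) false) else (true || true))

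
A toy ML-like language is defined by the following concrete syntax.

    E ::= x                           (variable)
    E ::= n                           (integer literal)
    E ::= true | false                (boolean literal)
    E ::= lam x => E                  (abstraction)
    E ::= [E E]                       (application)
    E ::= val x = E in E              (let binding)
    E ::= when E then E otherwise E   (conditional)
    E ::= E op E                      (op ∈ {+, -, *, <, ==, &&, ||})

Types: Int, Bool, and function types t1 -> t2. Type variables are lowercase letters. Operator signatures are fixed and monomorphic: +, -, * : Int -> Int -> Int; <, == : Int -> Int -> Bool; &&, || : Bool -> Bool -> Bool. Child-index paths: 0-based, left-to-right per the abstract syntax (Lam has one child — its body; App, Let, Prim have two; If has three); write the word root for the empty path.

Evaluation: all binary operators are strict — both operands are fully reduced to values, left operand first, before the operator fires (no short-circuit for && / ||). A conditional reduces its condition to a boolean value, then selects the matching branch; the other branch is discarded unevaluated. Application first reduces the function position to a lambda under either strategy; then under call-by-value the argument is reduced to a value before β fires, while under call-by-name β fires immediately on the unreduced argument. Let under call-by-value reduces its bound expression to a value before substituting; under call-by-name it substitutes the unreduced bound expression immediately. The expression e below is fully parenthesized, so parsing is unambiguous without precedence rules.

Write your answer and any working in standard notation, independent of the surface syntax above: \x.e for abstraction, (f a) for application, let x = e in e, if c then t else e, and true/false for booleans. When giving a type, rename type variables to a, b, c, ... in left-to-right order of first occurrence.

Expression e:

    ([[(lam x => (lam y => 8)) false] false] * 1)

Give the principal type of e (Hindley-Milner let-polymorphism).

Trace:
\y._ : b -> Int
\x._ : a -> b -> Int
  unify a -> b -> Int ~ Bool -> c
  unify a ~ Bool
  unify b -> Int ~ c
_ _ : b -> Int
  unify b -> Int ~ Bool -> d
  unify b ~ Bool
  unify Int ~ d
_ _ : Int
  unify Int ~ Int
  unify Int ~ Int

Answer: Int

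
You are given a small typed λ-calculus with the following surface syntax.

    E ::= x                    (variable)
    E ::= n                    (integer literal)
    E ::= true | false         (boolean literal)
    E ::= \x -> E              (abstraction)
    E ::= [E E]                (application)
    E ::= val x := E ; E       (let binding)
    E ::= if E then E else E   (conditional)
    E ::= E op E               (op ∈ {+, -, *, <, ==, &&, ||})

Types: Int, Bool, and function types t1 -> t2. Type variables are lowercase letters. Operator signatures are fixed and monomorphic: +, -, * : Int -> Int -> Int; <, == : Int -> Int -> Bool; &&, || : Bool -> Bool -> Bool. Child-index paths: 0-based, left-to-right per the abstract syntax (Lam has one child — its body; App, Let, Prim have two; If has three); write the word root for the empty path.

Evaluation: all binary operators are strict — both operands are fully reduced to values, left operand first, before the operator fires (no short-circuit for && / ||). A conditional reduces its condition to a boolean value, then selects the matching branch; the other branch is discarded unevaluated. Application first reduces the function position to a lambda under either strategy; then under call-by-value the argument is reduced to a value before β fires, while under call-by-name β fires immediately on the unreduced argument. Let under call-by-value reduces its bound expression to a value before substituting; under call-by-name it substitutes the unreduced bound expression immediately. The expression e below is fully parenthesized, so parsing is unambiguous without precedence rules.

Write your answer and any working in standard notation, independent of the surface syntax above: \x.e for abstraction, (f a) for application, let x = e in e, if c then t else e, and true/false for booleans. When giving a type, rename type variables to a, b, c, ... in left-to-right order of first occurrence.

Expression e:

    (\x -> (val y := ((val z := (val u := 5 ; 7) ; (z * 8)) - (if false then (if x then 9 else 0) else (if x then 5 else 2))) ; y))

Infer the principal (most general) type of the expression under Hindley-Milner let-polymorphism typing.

Answer: Bool -> Int

Derivation:
let u : Int
let z : Int
z : Int
  unify Int ~ Int
  unify Int ~ Int
  unify Int ~ Int
  unify Bool ~ Bool
x : a
  unify a ~ Bool
  unify Int ~ Int
x : Bool
  unify Bool ~ Bool
  unify Int ~ Int
  unify Int ~ Int
  unify Int ~ Int
let y : Int
y : Int
\x._ : Bool -> Int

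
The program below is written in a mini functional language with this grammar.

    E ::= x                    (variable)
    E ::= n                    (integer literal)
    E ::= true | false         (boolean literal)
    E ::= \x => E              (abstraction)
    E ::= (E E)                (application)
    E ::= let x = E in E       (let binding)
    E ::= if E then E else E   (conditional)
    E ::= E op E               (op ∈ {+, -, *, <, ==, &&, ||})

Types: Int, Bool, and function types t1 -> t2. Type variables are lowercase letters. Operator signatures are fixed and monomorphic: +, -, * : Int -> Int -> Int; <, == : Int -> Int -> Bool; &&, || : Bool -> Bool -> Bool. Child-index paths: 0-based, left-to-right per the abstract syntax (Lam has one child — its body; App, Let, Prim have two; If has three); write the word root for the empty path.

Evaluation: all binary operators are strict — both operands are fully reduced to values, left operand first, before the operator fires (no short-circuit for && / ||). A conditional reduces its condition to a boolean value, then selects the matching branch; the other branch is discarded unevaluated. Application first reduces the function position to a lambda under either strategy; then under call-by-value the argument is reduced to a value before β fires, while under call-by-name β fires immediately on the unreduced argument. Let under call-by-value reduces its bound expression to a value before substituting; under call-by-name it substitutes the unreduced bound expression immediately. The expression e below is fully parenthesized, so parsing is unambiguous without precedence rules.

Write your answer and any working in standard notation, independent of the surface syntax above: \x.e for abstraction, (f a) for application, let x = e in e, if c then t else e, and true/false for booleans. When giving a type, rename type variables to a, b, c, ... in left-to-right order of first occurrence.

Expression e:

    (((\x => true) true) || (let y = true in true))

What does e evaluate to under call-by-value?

Answer: true

Trace:
step 0: (((\x.true) true) || (let y = true in true))
step 1: [beta@0] (true || (let y = true in true))
step 2: [let@1] (true || true)
step 3: [delta@root] true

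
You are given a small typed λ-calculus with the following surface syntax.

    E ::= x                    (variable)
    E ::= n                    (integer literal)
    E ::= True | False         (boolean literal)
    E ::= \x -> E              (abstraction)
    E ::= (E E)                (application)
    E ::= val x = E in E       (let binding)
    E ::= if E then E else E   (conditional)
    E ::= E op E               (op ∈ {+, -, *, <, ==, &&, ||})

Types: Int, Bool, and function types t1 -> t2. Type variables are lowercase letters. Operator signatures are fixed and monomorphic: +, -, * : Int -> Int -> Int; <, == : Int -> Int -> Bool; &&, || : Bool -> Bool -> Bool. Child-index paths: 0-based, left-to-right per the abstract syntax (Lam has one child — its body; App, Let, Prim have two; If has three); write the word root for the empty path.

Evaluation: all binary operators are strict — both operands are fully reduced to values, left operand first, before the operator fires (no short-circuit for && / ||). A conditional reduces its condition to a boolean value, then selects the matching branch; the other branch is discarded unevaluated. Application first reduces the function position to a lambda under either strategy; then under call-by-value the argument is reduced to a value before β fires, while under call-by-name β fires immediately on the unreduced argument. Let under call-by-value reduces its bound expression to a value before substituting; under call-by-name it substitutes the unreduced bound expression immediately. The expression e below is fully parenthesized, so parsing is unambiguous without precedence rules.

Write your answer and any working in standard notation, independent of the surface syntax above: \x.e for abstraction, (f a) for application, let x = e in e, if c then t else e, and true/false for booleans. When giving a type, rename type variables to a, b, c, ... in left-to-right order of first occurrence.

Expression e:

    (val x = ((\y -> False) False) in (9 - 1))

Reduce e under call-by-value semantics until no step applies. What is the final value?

Answer: 8

Working:
step 0: (let x = ((\y.false) false) in (9 - 1))
step 1: [beta@0] (let x = false in (9 - 1))
step 2: [let@root] (9 - 1)
step 3: [delta@root] 8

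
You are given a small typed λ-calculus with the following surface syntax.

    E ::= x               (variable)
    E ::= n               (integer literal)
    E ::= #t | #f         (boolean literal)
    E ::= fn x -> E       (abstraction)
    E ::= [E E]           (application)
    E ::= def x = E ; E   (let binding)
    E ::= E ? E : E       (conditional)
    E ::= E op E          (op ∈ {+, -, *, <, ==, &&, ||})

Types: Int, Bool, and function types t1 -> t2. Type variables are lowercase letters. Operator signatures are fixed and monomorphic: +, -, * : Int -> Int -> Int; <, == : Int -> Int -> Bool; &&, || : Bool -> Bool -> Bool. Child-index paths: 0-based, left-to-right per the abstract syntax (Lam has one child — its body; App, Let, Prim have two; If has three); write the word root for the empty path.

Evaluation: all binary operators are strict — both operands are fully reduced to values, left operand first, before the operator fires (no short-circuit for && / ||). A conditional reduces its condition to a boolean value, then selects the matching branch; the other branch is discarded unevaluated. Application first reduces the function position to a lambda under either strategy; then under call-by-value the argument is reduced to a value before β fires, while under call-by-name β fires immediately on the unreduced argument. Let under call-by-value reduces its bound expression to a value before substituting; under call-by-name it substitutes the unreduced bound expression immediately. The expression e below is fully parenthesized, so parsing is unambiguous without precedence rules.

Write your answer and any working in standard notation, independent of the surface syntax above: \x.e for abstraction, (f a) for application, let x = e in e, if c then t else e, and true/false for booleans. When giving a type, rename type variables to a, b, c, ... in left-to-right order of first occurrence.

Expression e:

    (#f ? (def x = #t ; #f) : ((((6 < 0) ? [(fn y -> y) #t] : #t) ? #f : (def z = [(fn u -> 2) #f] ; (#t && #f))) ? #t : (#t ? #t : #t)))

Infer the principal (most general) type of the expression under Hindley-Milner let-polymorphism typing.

Derivation:
  unify Bool ~ Bool
let x : Bool
  unify Int ~ Int
  unify Int ~ Int
  unify Bool ~ Bool
y : a
\y._ : a -> a
  unify a -> a ~ Bool -> b
  unify a ~ Bool
  unify Bool ~ b
_ _ : Bool
  unify Bool ~ Bool
  unify Bool ~ Bool
\u._ : c -> Int
  unify c -> Int ~ Bool -> d
  unify c ~ Bool
  unify Int ~ d
_ _ : Int
let z : Int
  unify Bool ~ Bool
  unify Bool ~ Bool
  unify Bool ~ Bool
  unify Bool ~ Bool
  unify Bool ~ Bool
  unify Bool ~ Bool
  unify Bool ~ Bool
  unify Bool ~ Bool

Answer: Bool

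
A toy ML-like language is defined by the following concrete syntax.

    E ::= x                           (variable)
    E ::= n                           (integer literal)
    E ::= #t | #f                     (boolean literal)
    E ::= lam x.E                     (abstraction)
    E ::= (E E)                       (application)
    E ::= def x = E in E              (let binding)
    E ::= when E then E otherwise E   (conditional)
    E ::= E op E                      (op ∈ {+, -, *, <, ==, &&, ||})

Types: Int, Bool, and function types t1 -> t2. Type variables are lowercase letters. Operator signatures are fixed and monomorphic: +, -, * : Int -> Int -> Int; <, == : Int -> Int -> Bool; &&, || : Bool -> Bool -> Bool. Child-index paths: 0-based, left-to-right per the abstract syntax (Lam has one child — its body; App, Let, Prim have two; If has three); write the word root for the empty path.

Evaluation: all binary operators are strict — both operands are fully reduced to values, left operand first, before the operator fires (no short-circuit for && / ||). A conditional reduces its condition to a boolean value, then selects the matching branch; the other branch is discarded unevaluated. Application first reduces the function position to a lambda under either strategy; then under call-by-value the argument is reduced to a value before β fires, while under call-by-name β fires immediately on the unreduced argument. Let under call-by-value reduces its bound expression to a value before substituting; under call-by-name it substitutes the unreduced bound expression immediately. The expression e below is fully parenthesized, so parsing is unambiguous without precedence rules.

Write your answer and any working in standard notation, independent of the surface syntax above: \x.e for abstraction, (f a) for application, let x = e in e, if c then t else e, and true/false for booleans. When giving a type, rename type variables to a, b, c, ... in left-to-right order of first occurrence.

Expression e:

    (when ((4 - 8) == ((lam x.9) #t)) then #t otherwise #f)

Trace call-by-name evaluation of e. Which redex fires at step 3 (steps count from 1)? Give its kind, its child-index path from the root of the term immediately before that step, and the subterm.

Derivation:
step 0: (if ((4 - 8) == ((\x.9) true)) then true else false)
step 1: [delta@0.0] (if (-4 == ((\x.9) true)) then true else false)
step 2: [beta@0.1] (if (-4 == 9) then true else false)
step 3: [delta@0] (if false then true else false)

Answer: delta at 0 : (-4 == 9)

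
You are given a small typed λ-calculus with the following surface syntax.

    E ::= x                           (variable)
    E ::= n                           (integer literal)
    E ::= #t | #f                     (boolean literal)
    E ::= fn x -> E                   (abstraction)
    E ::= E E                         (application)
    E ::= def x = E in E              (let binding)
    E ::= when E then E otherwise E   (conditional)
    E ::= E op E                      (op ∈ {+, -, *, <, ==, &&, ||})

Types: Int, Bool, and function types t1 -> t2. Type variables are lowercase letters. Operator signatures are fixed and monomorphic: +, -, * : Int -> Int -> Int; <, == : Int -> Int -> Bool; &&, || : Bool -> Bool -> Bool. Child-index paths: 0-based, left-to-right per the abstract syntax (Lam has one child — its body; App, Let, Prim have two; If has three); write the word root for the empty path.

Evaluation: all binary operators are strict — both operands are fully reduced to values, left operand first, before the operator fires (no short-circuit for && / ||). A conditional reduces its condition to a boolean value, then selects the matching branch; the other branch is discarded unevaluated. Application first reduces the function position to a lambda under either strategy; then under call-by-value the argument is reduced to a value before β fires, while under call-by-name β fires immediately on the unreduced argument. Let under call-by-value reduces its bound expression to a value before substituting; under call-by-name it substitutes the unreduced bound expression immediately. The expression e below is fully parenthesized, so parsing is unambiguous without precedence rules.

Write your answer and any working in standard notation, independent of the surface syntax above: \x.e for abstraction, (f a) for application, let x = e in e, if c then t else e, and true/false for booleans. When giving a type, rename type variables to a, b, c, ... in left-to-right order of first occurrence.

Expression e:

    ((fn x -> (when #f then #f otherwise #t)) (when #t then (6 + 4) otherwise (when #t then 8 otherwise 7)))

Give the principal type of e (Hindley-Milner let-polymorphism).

Answer: Bool

Trace:
  unify Bool ~ Bool
  unify Bool ~ Bool
\x._ : a -> Bool
  unify Bool ~ Bool
  unify Int ~ Int
  unify Int ~ Int
  unify Bool ~ Bool
  unify Int ~ Int
  unify Int ~ Int
  unify a -> Bool ~ Int -> b
  unify a ~ Int
  unify Bool ~ b
_ _ : Bool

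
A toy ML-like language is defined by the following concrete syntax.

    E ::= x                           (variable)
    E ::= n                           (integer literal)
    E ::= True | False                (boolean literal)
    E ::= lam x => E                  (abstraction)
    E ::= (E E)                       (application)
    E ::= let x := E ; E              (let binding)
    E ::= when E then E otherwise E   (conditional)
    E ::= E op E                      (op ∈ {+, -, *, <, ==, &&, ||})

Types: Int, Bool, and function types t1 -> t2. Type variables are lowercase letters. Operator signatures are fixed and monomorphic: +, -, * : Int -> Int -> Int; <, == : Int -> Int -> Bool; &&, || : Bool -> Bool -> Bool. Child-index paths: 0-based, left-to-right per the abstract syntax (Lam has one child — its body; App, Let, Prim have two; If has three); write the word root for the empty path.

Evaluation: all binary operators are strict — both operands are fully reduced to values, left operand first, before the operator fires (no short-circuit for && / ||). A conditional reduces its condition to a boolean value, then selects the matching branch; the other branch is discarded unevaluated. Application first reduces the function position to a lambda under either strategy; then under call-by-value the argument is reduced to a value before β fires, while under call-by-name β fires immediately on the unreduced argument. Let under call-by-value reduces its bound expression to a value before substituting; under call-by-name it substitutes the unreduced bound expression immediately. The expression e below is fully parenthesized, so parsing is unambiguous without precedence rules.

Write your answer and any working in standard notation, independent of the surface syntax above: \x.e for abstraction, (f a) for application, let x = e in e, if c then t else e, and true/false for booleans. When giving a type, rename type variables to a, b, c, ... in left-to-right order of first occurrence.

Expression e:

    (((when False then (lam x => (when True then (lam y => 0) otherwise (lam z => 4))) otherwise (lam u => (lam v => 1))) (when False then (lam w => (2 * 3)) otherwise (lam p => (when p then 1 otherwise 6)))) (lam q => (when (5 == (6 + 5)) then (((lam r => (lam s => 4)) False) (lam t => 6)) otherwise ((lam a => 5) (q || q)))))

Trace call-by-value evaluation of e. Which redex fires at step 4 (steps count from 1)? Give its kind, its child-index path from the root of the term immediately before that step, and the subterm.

Derivation:
step 0: (((if false then (\x.(if true then (\y.0) else (\z.4))) else (\u.(\v.1))) (if false then (\w.(2 * 3)) else (\p.(if p then 1 else 6)))) (\q.(if (5 == (6 + 5)) then (((\r.(\s.4)) false) (\t.6)) else ((\a.5) (q || q)))))
step 1: [if@0.0] (((\u.(\v.1)) (if false then (\w.(2 * 3)) else (\p.(if p then 1 else 6)))) (\q.(if (5 == (6 + 5)) then (((\r.(\s.4)) false) (\t.6)) else ((\a.5) (q || q)))))
step 2: [if@0.1] (((\u.(\v.1)) (\p.(if p then 1 else 6))) (\q.(if (5 == (6 + 5)) then (((\r.(\s.4)) false) (\t.6)) else ((\a.5) (q || q)))))
step 3: [beta@0] ((\v.1) (\q.(if (5 == (6 + 5)) then (((\r.(\s.4)) false) (\t.6)) else ((\a.5) (q || q)))))
step 4: [beta@root] 1

Answer: beta at root : ((\v.1) (\q.(if (5 == (6 + 5)) then (((\r.(\s.4)) false) (\t.6)) else ((\a.5) (q || q)))))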